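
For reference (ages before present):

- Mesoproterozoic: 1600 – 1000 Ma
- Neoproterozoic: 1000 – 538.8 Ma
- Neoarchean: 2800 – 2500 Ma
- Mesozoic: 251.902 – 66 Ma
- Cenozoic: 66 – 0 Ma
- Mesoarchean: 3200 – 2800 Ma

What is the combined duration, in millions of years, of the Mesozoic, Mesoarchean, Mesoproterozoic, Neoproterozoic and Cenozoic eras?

Duration is start − end for each: (251.902 − 66) + (3200 − 2800) + (1600 − 1000) + (1000 − 538.8) + (66 − 0).
That is 185.902 + 400 + 600 + 461.2 + 66, which totals 1713.102 million years.

1713.102 million years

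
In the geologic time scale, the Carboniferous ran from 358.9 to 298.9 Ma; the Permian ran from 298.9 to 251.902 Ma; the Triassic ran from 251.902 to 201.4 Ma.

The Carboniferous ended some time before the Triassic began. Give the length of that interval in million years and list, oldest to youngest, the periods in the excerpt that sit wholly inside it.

46.998 million years; Permian

End of Carboniferous = 298.9 Ma; start of Triassic = 251.902 Ma.
Gap = 298.9 − 251.902 = 46.998 Myr.
Periods wholly inside 298.9–251.902 Ma: Permian (298.9–251.902).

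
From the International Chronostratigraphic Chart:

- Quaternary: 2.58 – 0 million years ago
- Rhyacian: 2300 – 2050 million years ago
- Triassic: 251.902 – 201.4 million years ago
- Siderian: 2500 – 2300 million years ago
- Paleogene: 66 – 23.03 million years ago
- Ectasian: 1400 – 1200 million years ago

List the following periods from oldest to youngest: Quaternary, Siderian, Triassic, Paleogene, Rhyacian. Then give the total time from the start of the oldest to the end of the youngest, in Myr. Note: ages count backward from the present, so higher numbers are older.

Siderian → Rhyacian → Triassic → Paleogene → Quaternary; total span 2500 Myr

From the excerpt: Quaternary 2.58–0; Siderian 2500–2300; Triassic 251.902–201.4; Paleogene 66–23.03; Rhyacian 2300–2050 (Ma).
Larger Ma is earlier, so the oldest is Siderian and the youngest is Quaternary; oldest to youngest: Siderian, Rhyacian, Triassic, Paleogene, Quaternary.
Oldest start 2500 minus youngest end 0 gives 2500 Myr overall.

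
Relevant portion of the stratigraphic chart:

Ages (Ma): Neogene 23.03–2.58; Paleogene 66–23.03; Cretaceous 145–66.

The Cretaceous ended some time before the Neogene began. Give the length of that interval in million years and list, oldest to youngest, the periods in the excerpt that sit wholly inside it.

42.97 million years; Paleogene

The Cretaceous closes at 66 Ma and the Neogene opens at 23.03 Ma, so the interval is 66 − 23.03 = 42.97 Myr.
A period fits inside if it starts at or after 66 Ma and ends at or before 23.03 Ma; oldest first that gives Paleogene.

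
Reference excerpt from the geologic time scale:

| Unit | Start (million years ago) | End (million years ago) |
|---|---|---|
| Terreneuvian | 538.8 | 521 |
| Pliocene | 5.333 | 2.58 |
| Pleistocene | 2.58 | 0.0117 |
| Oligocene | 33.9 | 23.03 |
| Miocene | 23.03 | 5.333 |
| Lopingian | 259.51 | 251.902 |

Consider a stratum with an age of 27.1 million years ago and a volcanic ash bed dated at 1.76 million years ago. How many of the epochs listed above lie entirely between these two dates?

27.1 Ma sits inside the Oligocene (33.9–23.03) and 1.76 Ma inside the Pleistocene (2.58–0.0117); neither of those is wholly between the two dates.
The listed epochs lying completely between them are Miocene, Pliocene — 2 in all.

2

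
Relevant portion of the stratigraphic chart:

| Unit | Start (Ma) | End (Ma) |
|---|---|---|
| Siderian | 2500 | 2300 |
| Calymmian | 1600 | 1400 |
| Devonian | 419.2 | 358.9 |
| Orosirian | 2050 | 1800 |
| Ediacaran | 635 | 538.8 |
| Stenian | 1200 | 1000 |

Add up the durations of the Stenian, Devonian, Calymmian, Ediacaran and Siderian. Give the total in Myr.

756.5 million years

Duration is start − end for each: (1200 − 1000) + (419.2 − 358.9) + (1600 − 1400) + (635 − 538.8) + (2500 − 2300).
That is 200 + 60.3 + 200 + 96.2 + 200, which totals 756.5 million years.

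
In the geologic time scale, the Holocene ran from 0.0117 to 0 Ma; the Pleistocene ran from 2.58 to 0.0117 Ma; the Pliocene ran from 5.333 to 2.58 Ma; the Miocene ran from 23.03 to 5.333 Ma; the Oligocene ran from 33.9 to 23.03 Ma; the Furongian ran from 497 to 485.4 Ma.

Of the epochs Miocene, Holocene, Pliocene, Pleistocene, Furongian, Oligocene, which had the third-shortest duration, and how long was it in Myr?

Pliocene, 2.753 million years

Durations: Miocene 17.697; Holocene 0.0117; Pliocene 2.753; Pleistocene 2.5683; Furongian 11.6; Oligocene 10.87 Myr.
Sorted shortest-first: Holocene (0.0117), Pleistocene (2.5683), Pliocene (2.753), Oligocene (10.87), Furongian (11.6), Miocene (17.697).
The third shortest is Pliocene at 2.753 Myr.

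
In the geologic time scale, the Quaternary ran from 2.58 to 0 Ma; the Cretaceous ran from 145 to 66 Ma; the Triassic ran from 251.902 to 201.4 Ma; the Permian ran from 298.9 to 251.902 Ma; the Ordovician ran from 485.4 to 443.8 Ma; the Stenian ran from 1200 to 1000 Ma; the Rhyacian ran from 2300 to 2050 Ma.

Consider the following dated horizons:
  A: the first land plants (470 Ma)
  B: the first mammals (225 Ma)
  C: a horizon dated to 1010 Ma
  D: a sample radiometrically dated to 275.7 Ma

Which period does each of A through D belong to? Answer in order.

A — Ordovician; B — Triassic; C — Stenian; D — Permian

A: 470 Ma lies in 485.4–443.8 Ma, so Ordovician.
B: 225 Ma lies in 251.902–201.4 Ma, so Triassic.
C: 1010 Ma lies in 1200–1000 Ma, so Stenian.
D: 275.7 Ma lies in 298.9–251.902 Ma, so Permian.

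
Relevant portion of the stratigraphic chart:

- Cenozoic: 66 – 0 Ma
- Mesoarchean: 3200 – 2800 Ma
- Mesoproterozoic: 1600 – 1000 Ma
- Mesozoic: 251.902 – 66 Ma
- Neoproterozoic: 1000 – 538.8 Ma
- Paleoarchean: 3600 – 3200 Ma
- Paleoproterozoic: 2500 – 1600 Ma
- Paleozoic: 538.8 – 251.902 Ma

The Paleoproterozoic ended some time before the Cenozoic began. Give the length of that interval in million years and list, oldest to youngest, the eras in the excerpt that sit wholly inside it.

1534 million years; Mesoproterozoic, Neoproterozoic, Paleozoic, Mesozoic

The Paleoproterozoic closes at 1600 Ma and the Cenozoic opens at 66 Ma, so the interval is 1600 − 66 = 1534 Myr.
An era fits inside if it starts at or after 1600 Ma and ends at or before 66 Ma; oldest first that gives Mesoproterozoic, Neoproterozoic, Paleozoic, Mesozoic.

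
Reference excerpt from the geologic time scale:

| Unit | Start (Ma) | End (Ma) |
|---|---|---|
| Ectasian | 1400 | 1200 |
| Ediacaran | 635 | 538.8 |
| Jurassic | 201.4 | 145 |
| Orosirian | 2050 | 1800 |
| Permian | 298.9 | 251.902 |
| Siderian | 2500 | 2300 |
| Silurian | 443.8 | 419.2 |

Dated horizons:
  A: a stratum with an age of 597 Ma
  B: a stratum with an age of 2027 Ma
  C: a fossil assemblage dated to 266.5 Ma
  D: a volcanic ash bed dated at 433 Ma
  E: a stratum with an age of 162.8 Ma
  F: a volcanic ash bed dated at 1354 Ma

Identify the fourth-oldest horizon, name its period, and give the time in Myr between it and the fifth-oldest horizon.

D, in the Silurian; 166.5 million years to C

Sorted oldest-first by Ma: B (2027), F (1354), A (597), D (433), C (266.5), E (162.8).
The fourth oldest is D at 433 Ma, which lies in 443.8–419.2 Ma: the Silurian.
The fifth oldest is C at 266.5 Ma; separation = |433 − 266.5| = 166.5 Myr.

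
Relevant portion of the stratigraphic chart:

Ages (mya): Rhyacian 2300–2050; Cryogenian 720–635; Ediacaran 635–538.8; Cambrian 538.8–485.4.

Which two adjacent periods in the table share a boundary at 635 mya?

Cryogenian and Ediacaran

The Cryogenian ends at 635 mya and the Ediacaran begins at 635 mya, so they share that boundary.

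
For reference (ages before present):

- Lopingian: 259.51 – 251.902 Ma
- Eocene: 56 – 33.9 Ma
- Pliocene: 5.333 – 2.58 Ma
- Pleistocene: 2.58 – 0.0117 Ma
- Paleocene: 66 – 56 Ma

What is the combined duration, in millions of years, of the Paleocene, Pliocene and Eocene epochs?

34.853 million years

Duration is start − end for each: (66 − 56) + (5.333 − 2.58) + (56 − 33.9).
That is 10 + 2.753 + 22.1, which totals 34.853 million years.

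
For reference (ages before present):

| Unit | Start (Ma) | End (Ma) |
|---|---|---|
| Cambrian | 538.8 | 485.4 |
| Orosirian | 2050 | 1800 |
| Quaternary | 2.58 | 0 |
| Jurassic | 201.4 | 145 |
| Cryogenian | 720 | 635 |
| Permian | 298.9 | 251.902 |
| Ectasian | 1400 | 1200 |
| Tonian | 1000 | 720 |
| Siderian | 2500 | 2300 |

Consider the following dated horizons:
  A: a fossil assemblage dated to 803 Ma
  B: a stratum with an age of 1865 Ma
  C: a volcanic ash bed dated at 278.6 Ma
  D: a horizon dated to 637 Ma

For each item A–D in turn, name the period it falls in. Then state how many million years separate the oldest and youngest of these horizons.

Match each age against the start–end ranges in the excerpt: A = 803 Ma → Tonian (1000–720); B = 1865 Ma → Orosirian (2050–1800); C = 278.6 Ma → Permian (298.9–251.902); D = 637 Ma → Cryogenian (720–635).
The largest age is 1865 Ma and the smallest is 278.6 Ma; their difference is 1586.4 Myr.

A — Tonian; B — Orosirian; C — Permian; D — Cryogenian; span 1586.4 million years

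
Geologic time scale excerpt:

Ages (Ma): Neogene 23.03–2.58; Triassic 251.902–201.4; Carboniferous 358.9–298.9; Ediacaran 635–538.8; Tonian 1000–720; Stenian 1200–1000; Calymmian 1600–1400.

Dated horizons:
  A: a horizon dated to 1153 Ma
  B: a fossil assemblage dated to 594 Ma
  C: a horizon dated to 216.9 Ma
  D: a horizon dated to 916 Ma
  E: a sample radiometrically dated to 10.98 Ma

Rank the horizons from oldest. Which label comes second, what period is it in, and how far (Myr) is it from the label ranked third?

Larger Ma means older, so oldest first: A 1153 > D 916 > B 594 > C 216.9 > E 10.98.
Counting 2 along gives D (916 Ma); the excerpt puts that inside the Tonian, 1000–720 Ma.
Next in line is B (594 Ma), and 916 − 594 = 322 Myr.

D, in the Tonian; 322 million years to B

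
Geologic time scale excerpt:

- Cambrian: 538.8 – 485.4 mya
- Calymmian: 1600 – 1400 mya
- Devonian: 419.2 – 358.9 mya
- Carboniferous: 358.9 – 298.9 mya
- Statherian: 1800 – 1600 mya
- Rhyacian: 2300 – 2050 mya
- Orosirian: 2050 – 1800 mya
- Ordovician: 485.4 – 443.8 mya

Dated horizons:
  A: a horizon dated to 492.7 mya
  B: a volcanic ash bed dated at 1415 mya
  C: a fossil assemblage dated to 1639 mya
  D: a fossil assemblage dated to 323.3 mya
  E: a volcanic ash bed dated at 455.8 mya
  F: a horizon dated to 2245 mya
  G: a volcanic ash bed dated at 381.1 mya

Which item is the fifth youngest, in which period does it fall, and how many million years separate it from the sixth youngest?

B, in the Calymmian; 224 million years to C

Sorted youngest-first by Ma: D (323.3), G (381.1), E (455.8), A (492.7), B (1415), C (1639), F (2245).
The fifth youngest is B at 1415 Ma, which lies in 1600–1400 Ma: the Calymmian.
The sixth youngest is C at 1639 Ma; separation = |1415 − 1639| = 224 Myr.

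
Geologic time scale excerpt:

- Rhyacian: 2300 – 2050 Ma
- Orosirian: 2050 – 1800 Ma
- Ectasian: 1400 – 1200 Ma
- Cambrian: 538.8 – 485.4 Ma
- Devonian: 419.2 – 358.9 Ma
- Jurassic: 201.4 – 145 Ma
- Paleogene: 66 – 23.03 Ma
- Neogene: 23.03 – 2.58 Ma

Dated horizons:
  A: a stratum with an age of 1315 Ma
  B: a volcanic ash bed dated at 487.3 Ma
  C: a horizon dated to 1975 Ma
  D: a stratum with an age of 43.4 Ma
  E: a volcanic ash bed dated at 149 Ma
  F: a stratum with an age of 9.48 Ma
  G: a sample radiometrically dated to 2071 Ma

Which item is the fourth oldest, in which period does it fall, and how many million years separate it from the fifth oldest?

Larger Ma means older, so oldest first: G 2071 > C 1975 > A 1315 > B 487.3 > E 149 > D 43.4 > F 9.48.
Counting 4 along gives B (487.3 Ma); the excerpt puts that inside the Cambrian, 538.8–485.4 Ma.
Next in line is E (149 Ma), and 487.3 − 149 = 338.3 Myr.

B, in the Cambrian; 338.3 million years to E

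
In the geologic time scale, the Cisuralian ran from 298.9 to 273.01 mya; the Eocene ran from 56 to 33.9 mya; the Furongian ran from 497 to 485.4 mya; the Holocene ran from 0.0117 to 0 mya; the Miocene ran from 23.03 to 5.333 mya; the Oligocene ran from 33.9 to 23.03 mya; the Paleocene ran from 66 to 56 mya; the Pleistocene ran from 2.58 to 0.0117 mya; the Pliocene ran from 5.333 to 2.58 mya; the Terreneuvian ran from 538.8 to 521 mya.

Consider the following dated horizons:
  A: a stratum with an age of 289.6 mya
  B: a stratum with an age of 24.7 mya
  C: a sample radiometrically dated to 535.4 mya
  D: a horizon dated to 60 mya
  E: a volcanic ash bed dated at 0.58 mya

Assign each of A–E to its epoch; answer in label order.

A — Cisuralian; B — Oligocene; C — Terreneuvian; D — Paleocene; E — Pleistocene

A: 289.6 Ma lies in 298.9–273.01 Ma, so Cisuralian.
B: 24.7 Ma lies in 33.9–23.03 Ma, so Oligocene.
C: 535.4 Ma lies in 538.8–521 Ma, so Terreneuvian.
D: 60 Ma lies in 66–56 Ma, so Paleocene.
E: 0.58 Ma lies in 2.58–0.0117 Ma, so Pleistocene.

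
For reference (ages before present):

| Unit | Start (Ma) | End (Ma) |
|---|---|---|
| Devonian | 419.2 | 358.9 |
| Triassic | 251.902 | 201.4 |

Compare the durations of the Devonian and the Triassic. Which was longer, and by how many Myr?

Devonian, by 9.798 million years

Devonian: 419.2 − 358.9 = 60.3 Myr.
Triassic: 251.902 − 201.4 = 50.502 Myr.
Difference: 60.3 − 50.502 = 9.798 Myr, so the Devonian was longer.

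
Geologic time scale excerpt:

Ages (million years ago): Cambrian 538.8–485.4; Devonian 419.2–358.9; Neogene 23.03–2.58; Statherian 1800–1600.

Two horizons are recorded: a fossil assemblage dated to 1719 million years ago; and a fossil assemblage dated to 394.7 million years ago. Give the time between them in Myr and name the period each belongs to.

Elapsed time: 1719 − 394.7 = 1324.3 Myr.
1719 Ma lies within 1800–1600 Ma: Statherian.
394.7 Ma lies within 419.2–358.9 Ma: Devonian.

1324.3 million years apart; the first in the Statherian, the second in the Devonian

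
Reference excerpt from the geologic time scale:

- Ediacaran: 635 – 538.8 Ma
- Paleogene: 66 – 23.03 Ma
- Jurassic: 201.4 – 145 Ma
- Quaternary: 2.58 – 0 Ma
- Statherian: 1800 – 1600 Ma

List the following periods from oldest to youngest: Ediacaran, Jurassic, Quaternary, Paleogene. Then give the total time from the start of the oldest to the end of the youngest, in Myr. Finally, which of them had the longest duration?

Ediacaran, Jurassic, Paleogene, Quaternary; total span 635 Myr; longest is Ediacaran

From the excerpt: Ediacaran 635–538.8; Jurassic 201.4–145; Quaternary 2.58–0; Paleogene 66–23.03 (Ma).
Larger Ma is earlier, so the oldest is Ediacaran and the youngest is Quaternary; oldest to youngest: Ediacaran, Jurassic, Paleogene, Quaternary.
Oldest start 635 minus youngest end 0 gives 635 Myr overall.
Individual lengths (start − end): Ediacaran 96.2; Paleogene 42.97; Jurassic 56.4; Quaternary 2.58. The largest is Ediacaran at 96.2 Myr.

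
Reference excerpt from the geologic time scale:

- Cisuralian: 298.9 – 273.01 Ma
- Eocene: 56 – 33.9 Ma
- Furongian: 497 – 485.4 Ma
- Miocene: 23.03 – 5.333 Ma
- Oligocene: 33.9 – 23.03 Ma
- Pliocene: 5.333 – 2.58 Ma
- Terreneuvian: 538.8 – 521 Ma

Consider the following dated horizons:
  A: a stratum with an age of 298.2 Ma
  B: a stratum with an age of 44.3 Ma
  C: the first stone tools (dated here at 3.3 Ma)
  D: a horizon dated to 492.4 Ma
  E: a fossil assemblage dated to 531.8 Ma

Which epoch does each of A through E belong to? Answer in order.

A: 298.2 Ma lies in 298.9–273.01 Ma, so Cisuralian.
B: 44.3 Ma lies in 56–33.9 Ma, so Eocene.
C: 3.3 Ma lies in 5.333–2.58 Ma, so Pliocene.
D: 492.4 Ma lies in 497–485.4 Ma, so Furongian.
E: 531.8 Ma lies in 538.8–521 Ma, so Terreneuvian.

A — Cisuralian; B — Eocene; C — Pliocene; D — Furongian; E — Terreneuvian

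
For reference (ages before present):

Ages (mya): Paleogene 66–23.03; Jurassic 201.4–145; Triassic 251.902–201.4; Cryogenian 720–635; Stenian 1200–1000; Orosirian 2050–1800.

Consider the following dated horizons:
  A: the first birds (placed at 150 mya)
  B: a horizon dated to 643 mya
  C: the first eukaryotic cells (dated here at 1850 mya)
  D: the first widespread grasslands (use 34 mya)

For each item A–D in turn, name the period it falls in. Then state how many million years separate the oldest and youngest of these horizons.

A — Jurassic; B — Cryogenian; C — Orosirian; D — Paleogene; span 1816 million years

Match each age against the start–end ranges in the excerpt: A = 150 Ma → Jurassic (201.4–145); B = 643 Ma → Cryogenian (720–635); C = 1850 Ma → Orosirian (2050–1800); D = 34 Ma → Paleogene (66–23.03).
The largest age is 1850 Ma and the smallest is 34 Ma; their difference is 1816 Myr.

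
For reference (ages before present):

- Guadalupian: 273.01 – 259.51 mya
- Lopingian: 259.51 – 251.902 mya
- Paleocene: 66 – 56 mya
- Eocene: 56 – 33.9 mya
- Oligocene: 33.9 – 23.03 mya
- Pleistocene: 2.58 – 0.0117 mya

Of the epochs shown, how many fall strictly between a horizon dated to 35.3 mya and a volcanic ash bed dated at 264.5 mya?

2

264.5 Ma sits inside the Guadalupian (273.01–259.51) and 35.3 Ma inside the Eocene (56–33.9); neither of those is wholly between the two dates.
The listed epochs lying completely between them are Lopingian, Paleocene — 2 in all.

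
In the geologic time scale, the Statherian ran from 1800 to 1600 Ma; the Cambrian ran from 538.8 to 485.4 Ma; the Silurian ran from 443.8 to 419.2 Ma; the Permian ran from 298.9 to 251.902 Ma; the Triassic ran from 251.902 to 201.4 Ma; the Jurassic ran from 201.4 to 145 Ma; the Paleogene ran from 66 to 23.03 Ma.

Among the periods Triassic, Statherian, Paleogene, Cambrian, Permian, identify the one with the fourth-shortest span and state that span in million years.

Cambrian, 53.4 million years

Start − end for each: Triassic 251.902 − 201.4 = 50.502; Statherian 1800 − 1600 = 200; Paleogene 66 − 23.03 = 42.97; Cambrian 538.8 − 485.4 = 53.4; Permian 298.9 − 251.902 = 46.998.
Ranking these from shortest: Paleogene < Permian < Triassic < Cambrian < Statherian.
Position 4 in that ranking is Cambrian, which lasted 53.4 Myr.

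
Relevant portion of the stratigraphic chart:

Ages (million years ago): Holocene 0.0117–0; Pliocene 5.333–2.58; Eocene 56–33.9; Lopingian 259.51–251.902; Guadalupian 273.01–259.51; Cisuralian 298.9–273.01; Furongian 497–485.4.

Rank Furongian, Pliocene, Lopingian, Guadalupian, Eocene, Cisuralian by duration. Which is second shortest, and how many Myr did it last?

Lopingian, 7.608 million years

Start − end for each: Furongian 497 − 485.4 = 11.6; Pliocene 5.333 − 2.58 = 2.753; Lopingian 259.51 − 251.902 = 7.608; Guadalupian 273.01 − 259.51 = 13.5; Eocene 56 − 33.9 = 22.1; Cisuralian 298.9 − 273.01 = 25.89.
Ranking these from shortest: Pliocene < Lopingian < Furongian < Guadalupian < Eocene < Cisuralian.
Position 2 in that ranking is Lopingian, which lasted 7.608 Myr.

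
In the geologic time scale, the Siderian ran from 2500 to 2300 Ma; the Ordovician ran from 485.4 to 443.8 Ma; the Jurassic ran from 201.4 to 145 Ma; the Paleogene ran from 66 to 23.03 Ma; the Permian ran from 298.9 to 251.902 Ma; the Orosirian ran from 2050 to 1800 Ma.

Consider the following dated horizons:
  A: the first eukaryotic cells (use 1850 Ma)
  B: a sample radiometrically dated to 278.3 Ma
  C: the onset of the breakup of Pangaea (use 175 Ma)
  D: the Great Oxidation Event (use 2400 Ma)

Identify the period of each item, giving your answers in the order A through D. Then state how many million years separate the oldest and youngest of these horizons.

Match each age against the start–end ranges in the excerpt: A = 1850 Ma → Orosirian (2050–1800); B = 278.3 Ma → Permian (298.9–251.902); C = 175 Ma → Jurassic (201.4–145); D = 2400 Ma → Siderian (2500–2300).
The largest age is 2400 Ma and the smallest is 175 Ma; their difference is 2225 Myr.

A — Orosirian; B — Permian; C — Jurassic; D — Siderian; span 2225 million years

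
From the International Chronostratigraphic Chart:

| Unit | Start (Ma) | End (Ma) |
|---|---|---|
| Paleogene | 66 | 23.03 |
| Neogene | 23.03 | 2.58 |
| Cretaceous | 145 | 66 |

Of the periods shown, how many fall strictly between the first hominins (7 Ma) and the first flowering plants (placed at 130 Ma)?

1

130 Ma sits inside the Cretaceous (145–66) and 7 Ma inside the Neogene (23.03–2.58); neither of those is wholly between the two dates.
The listed periods lying completely between them are Paleogene — 1 in all.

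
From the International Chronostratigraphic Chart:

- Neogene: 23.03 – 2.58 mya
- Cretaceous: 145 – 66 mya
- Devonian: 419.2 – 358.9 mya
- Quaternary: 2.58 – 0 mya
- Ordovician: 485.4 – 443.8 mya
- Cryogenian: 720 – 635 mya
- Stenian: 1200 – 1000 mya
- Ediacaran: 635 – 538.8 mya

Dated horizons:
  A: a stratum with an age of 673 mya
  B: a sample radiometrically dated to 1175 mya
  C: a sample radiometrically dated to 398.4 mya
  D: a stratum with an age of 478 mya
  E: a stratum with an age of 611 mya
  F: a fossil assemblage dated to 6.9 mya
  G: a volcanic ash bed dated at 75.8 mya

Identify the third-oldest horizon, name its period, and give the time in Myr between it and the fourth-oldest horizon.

Sorted oldest-first by Ma: B (1175), A (673), E (611), D (478), C (398.4), G (75.8), F (6.9).
The third oldest is E at 611 Ma, which lies in 635–538.8 Ma: the Ediacaran.
The fourth oldest is D at 478 Ma; separation = |611 − 478| = 133 Myr.

E, in the Ediacaran; 133 million years to D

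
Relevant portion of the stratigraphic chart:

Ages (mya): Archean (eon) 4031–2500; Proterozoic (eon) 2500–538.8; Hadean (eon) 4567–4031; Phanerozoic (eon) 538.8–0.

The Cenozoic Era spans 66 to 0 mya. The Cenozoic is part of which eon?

The Cenozoic (66–0 Ma) lies entirely within 538.8–0 Ma, the Phanerozoic Eon.

Phanerozoic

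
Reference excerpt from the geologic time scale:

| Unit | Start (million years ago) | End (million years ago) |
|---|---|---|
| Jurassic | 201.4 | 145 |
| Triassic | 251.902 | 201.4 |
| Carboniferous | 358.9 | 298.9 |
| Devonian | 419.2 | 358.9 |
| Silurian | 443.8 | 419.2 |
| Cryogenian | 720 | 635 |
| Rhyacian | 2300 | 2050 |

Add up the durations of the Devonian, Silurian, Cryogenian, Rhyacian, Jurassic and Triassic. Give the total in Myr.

Each duration: Devonian = 60.3; Silurian = 24.6; Cryogenian = 85; Rhyacian = 250; Jurassic = 56.4; Triassic = 50.502.
Sum: 60.3 + 24.6 + 85 + 250 + 56.4 + 50.502 = 526.802 Myr.

526.802 million years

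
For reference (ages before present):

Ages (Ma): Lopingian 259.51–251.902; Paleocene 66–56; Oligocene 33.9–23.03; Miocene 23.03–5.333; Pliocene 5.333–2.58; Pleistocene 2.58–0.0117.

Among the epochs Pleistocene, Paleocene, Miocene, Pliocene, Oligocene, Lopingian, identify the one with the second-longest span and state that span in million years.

Durations: Pleistocene 2.5683; Paleocene 10; Miocene 17.697; Pliocene 2.753; Oligocene 10.87; Lopingian 7.608 Myr.
Sorted longest-first: Miocene (17.697), Oligocene (10.87), Paleocene (10), Lopingian (7.608), Pliocene (2.753), Pleistocene (2.5683).
The second longest is Oligocene at 10.87 Myr.

Oligocene, 10.87 million years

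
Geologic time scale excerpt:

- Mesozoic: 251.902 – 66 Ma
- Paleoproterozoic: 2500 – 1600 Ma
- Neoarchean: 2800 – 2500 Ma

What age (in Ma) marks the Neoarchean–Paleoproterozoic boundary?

2500 Ma

The Neoarchean ends and the Paleoproterozoic begins at 2500 Ma.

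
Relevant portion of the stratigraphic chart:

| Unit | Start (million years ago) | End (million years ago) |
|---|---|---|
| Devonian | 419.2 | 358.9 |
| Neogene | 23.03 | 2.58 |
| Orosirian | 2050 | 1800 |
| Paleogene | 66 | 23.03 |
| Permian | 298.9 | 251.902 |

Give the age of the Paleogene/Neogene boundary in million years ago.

The Paleogene ends and the Neogene begins at 23.03 million years ago.

23.03 million years ago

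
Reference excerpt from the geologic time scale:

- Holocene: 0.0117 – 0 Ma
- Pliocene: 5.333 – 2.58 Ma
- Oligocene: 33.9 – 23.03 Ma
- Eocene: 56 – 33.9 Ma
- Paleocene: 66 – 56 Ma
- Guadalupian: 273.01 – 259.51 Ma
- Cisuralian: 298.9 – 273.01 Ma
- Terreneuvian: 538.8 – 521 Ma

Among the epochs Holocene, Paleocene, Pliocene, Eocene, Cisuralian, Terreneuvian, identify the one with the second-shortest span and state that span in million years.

Pliocene, 2.753 million years

Durations: Holocene 0.0117; Paleocene 10; Pliocene 2.753; Eocene 22.1; Cisuralian 25.89; Terreneuvian 17.8 Myr.
Sorted shortest-first: Holocene (0.0117), Pliocene (2.753), Paleocene (10), Terreneuvian (17.8), Eocene (22.1), Cisuralian (25.89).
The second shortest is Pliocene at 2.753 Myr.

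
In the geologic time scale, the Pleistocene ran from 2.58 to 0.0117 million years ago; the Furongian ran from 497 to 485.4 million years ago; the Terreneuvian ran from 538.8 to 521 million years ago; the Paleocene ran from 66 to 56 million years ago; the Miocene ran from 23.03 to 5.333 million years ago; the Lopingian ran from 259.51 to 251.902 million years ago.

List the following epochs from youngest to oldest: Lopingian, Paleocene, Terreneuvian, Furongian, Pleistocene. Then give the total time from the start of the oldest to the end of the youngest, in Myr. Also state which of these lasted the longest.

Pleistocene → Paleocene → Lopingian → Furongian → Terreneuvian; total span 538.7883 Myr; longest is Terreneuvian

From the excerpt: Lopingian 259.51–251.902; Paleocene 66–56; Terreneuvian 538.8–521; Furongian 497–485.4; Pleistocene 2.58–0.0117 (Ma).
Larger Ma is earlier, so the oldest is Terreneuvian and the youngest is Pleistocene; youngest to oldest: Pleistocene, Paleocene, Lopingian, Furongian, Terreneuvian.
Oldest start 538.8 minus youngest end 0.0117 gives 538.7883 Myr overall.
Individual lengths (start − end): Paleocene 10; Terreneuvian 17.8; Pleistocene 2.5683; Furongian 11.6; Lopingian 7.608. The largest is Terreneuvian at 17.8 Myr.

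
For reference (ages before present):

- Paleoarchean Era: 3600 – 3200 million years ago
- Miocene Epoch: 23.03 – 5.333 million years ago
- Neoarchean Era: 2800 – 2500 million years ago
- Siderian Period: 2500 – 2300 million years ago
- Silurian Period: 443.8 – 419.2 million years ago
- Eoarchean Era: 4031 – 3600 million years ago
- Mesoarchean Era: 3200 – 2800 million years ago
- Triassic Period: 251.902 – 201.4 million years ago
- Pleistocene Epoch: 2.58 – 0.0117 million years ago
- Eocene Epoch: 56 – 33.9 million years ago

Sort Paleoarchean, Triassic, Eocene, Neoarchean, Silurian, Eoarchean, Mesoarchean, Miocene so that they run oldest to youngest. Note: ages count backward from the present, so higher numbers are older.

Sorting by start age (descending Ma, since larger Ma = older): Eoarchean began 4031, Paleoarchean began 3600, Mesoarchean began 3200, Neoarchean began 2800, Silurian began 443.8, Triassic began 251.902, Eocene began 56, Miocene began 23.03.

Eoarchean → Paleoarchean → Mesoarchean → Neoarchean → Silurian → Triassic → Eocene → Miocene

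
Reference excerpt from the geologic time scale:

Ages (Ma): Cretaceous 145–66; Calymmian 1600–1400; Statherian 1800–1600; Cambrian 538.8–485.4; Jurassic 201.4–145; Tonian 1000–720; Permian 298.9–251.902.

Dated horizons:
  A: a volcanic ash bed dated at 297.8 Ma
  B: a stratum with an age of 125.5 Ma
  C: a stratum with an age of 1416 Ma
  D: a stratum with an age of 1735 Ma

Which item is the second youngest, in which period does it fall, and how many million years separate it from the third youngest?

Smaller Ma means younger, so youngest first: B 125.5 < A 297.8 < C 1416 < D 1735.
Counting 2 along gives A (297.8 Ma); the excerpt puts that inside the Permian, 298.9–251.902 Ma.
Next in line is C (1416 Ma), and 1416 − 297.8 = 1118.2 Myr.

A, in the Permian; 1118.2 million years to C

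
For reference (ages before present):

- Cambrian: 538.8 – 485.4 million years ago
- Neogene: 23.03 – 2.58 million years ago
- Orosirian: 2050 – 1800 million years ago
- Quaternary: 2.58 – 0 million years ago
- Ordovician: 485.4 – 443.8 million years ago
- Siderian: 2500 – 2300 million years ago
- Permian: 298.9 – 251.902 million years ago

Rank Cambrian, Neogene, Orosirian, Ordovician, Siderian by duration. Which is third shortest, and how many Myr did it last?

Cambrian, 53.4 million years

Start − end for each: Cambrian 538.8 − 485.4 = 53.4; Neogene 23.03 − 2.58 = 20.45; Orosirian 2050 − 1800 = 250; Ordovician 485.4 − 443.8 = 41.6; Siderian 2500 − 2300 = 200.
Ranking these from shortest: Neogene < Ordovician < Cambrian < Siderian < Orosirian.
Position 3 in that ranking is Cambrian, which lasted 53.4 Myr.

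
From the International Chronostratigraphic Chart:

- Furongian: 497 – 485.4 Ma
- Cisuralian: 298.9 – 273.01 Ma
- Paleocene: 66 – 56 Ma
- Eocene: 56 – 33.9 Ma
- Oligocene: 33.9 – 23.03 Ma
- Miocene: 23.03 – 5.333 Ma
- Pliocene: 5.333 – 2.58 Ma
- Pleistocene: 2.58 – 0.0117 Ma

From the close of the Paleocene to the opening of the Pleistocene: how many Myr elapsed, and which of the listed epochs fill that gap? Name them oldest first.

End of Paleocene = 56 Ma; start of Pleistocene = 2.58 Ma.
Gap = 56 − 2.58 = 53.42 Myr.
Epochs wholly inside 56–2.58 Ma: Eocene (56–33.9), Oligocene (33.9–23.03), Miocene (23.03–5.333), Pliocene (5.333–2.58).

53.42 million years; Eocene, Oligocene, Miocene, Pliocene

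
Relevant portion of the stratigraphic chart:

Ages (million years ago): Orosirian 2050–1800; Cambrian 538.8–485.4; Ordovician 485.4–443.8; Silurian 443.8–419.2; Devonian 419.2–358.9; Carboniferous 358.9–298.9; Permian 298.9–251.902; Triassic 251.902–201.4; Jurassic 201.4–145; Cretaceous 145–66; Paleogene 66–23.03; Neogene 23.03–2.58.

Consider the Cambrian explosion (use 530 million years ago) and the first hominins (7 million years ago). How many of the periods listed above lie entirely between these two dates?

9

530 Ma sits inside the Cambrian (538.8–485.4) and 7 Ma inside the Neogene (23.03–2.58); neither of those is wholly between the two dates.
The listed periods lying completely between them are Ordovician, Silurian, Devonian, Carboniferous, Permian, Triassic, Jurassic, Cretaceous, Paleogene — 9 in all.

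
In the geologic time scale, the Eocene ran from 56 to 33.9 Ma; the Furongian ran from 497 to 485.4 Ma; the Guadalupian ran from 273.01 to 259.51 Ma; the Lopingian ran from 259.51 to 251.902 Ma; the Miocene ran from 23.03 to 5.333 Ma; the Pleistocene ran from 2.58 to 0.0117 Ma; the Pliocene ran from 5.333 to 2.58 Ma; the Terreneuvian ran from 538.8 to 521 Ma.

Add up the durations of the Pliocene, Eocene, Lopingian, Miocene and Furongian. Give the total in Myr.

61.758 million years

Each duration: Pliocene = 2.753; Eocene = 22.1; Lopingian = 7.608; Miocene = 17.697; Furongian = 11.6.
Sum: 2.753 + 22.1 + 7.608 + 17.697 + 11.6 = 61.758 Myr.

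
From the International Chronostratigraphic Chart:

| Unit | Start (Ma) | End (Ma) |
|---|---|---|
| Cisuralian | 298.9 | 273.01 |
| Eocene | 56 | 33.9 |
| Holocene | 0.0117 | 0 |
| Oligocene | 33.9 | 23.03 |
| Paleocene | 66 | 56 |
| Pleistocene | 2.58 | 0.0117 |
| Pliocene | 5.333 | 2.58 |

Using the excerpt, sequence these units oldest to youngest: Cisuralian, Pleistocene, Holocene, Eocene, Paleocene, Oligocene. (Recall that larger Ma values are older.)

Read off each span (Ma): Cisuralian 298.9–273.01; Pleistocene 2.58–0.0117; Holocene 0.0117–0; Eocene 56–33.9; Paleocene 66–56; Oligocene 33.9–23.03.
Larger Ma is older, so oldest→youngest is Cisuralian, Paleocene, Eocene, Oligocene, Pleistocene, Holocene.

Cisuralian, then Paleocene, then Eocene, then Oligocene, then Pleistocene, then Holocene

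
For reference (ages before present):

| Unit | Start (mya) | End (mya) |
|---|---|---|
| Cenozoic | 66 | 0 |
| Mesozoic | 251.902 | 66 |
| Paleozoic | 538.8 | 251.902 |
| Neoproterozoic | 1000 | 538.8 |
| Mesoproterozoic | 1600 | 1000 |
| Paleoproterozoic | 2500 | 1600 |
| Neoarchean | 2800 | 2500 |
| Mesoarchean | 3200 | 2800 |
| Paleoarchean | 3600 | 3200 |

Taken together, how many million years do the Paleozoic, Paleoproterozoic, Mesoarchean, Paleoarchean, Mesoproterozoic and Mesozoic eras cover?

2772.8 million years

Each duration: Paleozoic = 286.898; Paleoproterozoic = 900; Mesoarchean = 400; Paleoarchean = 400; Mesoproterozoic = 600; Mesozoic = 185.902.
Sum: 286.898 + 900 + 400 + 400 + 600 + 185.902 = 2772.8 Myr.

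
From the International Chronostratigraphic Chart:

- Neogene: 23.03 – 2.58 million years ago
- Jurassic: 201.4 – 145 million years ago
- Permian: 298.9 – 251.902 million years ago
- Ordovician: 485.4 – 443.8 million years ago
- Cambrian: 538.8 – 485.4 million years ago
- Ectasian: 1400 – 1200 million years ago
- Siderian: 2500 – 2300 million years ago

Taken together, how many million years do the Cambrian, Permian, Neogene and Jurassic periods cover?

Duration is start − end for each: (538.8 − 485.4) + (298.9 − 251.902) + (23.03 − 2.58) + (201.4 − 145).
That is 53.4 + 46.998 + 20.45 + 56.4, which totals 177.248 million years.

177.248 million years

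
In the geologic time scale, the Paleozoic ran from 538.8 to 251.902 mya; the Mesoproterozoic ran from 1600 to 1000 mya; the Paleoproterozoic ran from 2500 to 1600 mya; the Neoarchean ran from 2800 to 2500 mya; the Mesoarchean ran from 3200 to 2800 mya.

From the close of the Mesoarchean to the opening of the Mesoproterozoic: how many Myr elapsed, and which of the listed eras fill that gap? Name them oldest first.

1200 million years; Neoarchean, Paleoproterozoic

End of Mesoarchean = 2800 Ma; start of Mesoproterozoic = 1600 Ma.
Gap = 2800 − 1600 = 1200 Myr.
Eras wholly inside 2800–1600 Ma: Neoarchean (2800–2500), Paleoproterozoic (2500–1600).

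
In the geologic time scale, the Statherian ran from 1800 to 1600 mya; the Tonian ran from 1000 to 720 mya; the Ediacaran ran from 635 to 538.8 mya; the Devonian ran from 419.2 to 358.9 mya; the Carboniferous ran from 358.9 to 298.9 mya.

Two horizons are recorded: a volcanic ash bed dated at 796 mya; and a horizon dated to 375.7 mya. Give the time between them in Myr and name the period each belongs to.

Elapsed time: 796 − 375.7 = 420.3 Myr.
796 Ma lies within 1000–720 Ma: Tonian.
375.7 Ma lies within 419.2–358.9 Ma: Devonian.

420.3 million years apart; the first in the Tonian, the second in the Devonian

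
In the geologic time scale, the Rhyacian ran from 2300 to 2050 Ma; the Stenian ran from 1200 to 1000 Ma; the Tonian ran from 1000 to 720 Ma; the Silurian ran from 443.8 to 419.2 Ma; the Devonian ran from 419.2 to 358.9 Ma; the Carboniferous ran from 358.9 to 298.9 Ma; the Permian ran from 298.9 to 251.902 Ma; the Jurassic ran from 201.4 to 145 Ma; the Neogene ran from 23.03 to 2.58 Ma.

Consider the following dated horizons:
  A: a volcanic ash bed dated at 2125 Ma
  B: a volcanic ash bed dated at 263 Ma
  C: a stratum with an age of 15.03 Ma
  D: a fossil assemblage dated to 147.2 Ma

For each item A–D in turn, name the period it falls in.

A: 2125 Ma lies in 2300–2050 Ma, so Rhyacian.
B: 263 Ma lies in 298.9–251.902 Ma, so Permian.
C: 15.03 Ma lies in 23.03–2.58 Ma, so Neogene.
D: 147.2 Ma lies in 201.4–145 Ma, so Jurassic.

A — Rhyacian; B — Permian; C — Neogene; D — Jurassic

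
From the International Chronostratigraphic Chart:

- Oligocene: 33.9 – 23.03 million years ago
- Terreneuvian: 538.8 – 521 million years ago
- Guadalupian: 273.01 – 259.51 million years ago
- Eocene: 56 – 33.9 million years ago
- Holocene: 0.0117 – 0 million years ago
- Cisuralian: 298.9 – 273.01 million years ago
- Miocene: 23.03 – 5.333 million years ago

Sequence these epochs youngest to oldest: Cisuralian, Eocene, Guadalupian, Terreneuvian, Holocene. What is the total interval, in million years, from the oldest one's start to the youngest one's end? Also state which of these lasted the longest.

From the excerpt: Cisuralian 298.9–273.01; Eocene 56–33.9; Guadalupian 273.01–259.51; Terreneuvian 538.8–521; Holocene 0.0117–0 (Ma).
Larger Ma is earlier, so the oldest is Terreneuvian and the youngest is Holocene; youngest to oldest: Holocene, Eocene, Guadalupian, Cisuralian, Terreneuvian.
Oldest start 538.8 minus youngest end 0 gives 538.8 Myr overall.
Individual lengths (start − end): Holocene 0.0117; Cisuralian 25.89; Eocene 22.1; Guadalupian 13.5; Terreneuvian 17.8. The largest is Cisuralian at 25.89 Myr.

Holocene → Eocene → Guadalupian → Cisuralian → Terreneuvian; total span 538.8 Myr; longest is Cisuralian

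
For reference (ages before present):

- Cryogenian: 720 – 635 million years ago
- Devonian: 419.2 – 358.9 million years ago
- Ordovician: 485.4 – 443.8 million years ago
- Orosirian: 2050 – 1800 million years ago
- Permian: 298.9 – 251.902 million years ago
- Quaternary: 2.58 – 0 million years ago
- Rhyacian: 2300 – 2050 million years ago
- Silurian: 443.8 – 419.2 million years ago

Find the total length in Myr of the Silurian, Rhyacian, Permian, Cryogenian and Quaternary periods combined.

409.178 million years

Each duration: Silurian = 24.6; Rhyacian = 250; Permian = 46.998; Cryogenian = 85; Quaternary = 2.58.
Sum: 24.6 + 250 + 46.998 + 85 + 2.58 = 409.178 Myr.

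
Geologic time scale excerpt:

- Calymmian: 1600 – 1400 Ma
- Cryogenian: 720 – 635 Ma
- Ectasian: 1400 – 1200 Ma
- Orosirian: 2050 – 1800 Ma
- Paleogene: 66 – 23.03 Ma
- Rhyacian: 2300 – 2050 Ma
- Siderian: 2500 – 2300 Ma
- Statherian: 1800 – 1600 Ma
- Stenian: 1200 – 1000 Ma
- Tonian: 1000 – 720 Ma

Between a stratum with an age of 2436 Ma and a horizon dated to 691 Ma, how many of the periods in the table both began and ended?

2436 Ma sits inside the Siderian (2500–2300) and 691 Ma inside the Cryogenian (720–635); neither of those is wholly between the two dates.
The listed periods lying completely between them are Rhyacian, Orosirian, Statherian, Calymmian, Ectasian, Stenian, Tonian — 7 in all.

7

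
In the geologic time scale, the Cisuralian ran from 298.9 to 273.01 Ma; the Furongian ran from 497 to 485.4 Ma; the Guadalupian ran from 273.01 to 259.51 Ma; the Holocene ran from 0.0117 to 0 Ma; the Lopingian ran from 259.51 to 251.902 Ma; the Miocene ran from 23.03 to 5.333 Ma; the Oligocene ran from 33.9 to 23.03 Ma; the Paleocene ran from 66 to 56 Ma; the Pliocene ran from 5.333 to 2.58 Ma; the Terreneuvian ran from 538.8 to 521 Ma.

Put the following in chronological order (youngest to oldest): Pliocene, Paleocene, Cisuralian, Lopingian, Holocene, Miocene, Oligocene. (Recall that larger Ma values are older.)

Holocene, Pliocene, Miocene, Oligocene, Paleocene, Lopingian, Cisuralian

The oldest of these is Cisuralian (starts 298.9 Ma) and the youngest is Holocene (ends 0 Ma).
In between, by decreasing start age: Lopingian (259.51), Paleocene (66), Oligocene (33.9), Miocene (23.03), Pliocene (5.333).
Listing youngest first means reversing that sequence.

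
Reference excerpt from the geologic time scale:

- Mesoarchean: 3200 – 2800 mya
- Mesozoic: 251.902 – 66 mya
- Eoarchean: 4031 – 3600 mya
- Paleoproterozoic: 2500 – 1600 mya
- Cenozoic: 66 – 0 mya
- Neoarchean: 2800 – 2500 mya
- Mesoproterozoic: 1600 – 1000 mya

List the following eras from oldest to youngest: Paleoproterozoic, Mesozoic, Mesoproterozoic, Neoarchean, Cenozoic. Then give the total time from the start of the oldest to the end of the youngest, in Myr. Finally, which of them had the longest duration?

Start ages (Ma): Neoarchean 2800, Paleoproterozoic 2500, Mesoproterozoic 1600, Mesozoic 251.902, Cenozoic 66.
Ordered oldest to youngest: Neoarchean, Paleoproterozoic, Mesoproterozoic, Mesozoic, Cenozoic.
Span = 2800 − 0 = 2800 Myr.
Durations: Paleoproterozoic 900, Mesozoic 185.902, Mesoproterozoic 600, Cenozoic 66, Neoarchean 300 → longest is Paleoproterozoic (900 Myr).

Neoarchean, Paleoproterozoic, Mesoproterozoic, Mesozoic, Cenozoic; total span 2800 Myr; longest is Paleoproterozoic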